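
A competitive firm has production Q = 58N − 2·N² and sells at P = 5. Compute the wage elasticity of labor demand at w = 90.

From P·MP_N = w with MP_N = 58 − 4N, labor demand is N(w) = (58 − w/5)/4.
dN/dw = −1/(20) = -0.05.
At w = 90, N = 10, so ε = (dN/dw)·(w/N) = (-0.05)·(90/10) = -0.45.

ε = -0.45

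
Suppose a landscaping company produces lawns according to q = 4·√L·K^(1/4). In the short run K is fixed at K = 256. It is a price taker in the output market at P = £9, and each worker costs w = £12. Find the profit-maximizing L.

L* = 36

With K = 256, MP_L = (1/2)·4·L^(-1/2)·256^(1/4) = 8·L^(-1/2).
Profit maximization for a price taker requires P·MP_L = w: 9·8·L^(-1/2) = 12.
So L^(-1/2) = 1/6, which gives L = 36.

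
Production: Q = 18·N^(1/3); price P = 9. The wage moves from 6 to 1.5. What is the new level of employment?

N* = 216

From P·MP_N = w with MP_N = 6·N^(-2/3), the labor demand is N(w) = (54/w)^(3/2).
At w = 6: N = 27. At w = 1.5: N = 216.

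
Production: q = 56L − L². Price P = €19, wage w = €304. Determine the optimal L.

The marginal product of L is MP_L = 56 − 2L.
A price-taking firm hires until the value of the marginal product equals the wage: P·MP_L = w, so 19·(56 − 2L) = 304.
Then 56 − 2L = 16, giving L = 20.

L* = 20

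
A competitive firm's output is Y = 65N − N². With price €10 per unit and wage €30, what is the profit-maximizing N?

The marginal product of N is MP_N = 65 − 2N.
A price-taking firm hires until the value of the marginal product equals the wage: P·MP_N = w, so 10·(65 − 2N) = 30.
Then 65 − 2N = 3, giving N = 31.

N* = 31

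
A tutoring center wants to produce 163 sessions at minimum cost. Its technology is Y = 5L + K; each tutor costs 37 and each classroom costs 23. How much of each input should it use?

The inputs are perfect substitutes, so the firm uses whichever has the lower cost per unit of output.
Cost per unit of output via L is 7.4; via K it is 23. L is cheaper.
Producing Y = 163 with L alone: L = 32.6, K = 0.

L* = 32.6, K* = 0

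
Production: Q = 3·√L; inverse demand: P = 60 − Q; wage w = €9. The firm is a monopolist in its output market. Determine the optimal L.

L* = 25

Marginal revenue from the inverse demand is MR = 60 − 2Q.
The marginal product is MP_L = 1.5·L^(-1/2).
A monopolist hires until marginal revenue product equals the wage: MR·MP_L = w.
At L, Q = 3·√L. Substituting and solving: (60 − 6·√L)·1.5·L^(-1/2) = 9 gives L = 25.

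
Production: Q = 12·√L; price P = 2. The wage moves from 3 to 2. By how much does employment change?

ΔL = 20

From P·MP_L = w with MP_L = 6·L^(-1/2), the labor demand is L(w) = (12/w)^(2).
At w = 3: L = 16. At w = 2: L = 36.
ΔL = 36 − 16 = 20.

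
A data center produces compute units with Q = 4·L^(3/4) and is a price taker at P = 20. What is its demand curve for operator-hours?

MP_L = (3/4)·4·L^(-1/4) = 3·L^(-1/4).
Setting P·MP_L = w: 60·L^(-1/4) = w.
Solving for L: L^(-1/4) = w/60, so L = (60/w)^(4).

L(w) = (60/w)^(4)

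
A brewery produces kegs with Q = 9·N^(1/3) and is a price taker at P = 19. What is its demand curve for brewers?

N(w) = (57/w)^(3/2)

MP_N = (1/3)·9·N^(-2/3) = 3·N^(-2/3).
Setting P·MP_N = w: 57·N^(-2/3) = w.
Solving for N: N^(-2/3) = w/57, so N = (57/w)^(3/2).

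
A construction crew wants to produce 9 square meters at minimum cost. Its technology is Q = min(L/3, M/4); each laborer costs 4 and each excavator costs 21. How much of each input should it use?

L* = 27, M* = 36

With a fixed-proportions technology, the cost-minimizing bundle uses no slack in either input: L/3 = M/4 = Q.
So L = 3·9 = 27 and M = 4·9 = 36.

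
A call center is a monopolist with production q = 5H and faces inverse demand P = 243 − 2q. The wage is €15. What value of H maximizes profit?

H* = 12

Marginal revenue from the inverse demand is MR = 243 − 4q.
The marginal product is MP_H = 5.
A monopolist hires until marginal revenue product equals the wage: MR·MP_H = w.
(243 − 20H)·5 = 15, so H = 12.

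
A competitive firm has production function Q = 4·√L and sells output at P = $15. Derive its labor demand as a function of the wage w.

MP_L = (1/2)·4·L^(-1/2) = 2·L^(-1/2).
Setting P·MP_L = w: 30·L^(-1/2) = w.
Solving for L: L^(-1/2) = w/30, so L = (30/w)^(2).

L(w) = 900/w²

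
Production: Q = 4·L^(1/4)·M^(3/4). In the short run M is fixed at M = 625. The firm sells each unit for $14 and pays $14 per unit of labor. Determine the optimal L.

With M = 625, MP_L = (1/4)·4·L^(-3/4)·625^(3/4) = 125·L^(-3/4).
Profit maximization for a price taker requires P·MP_L = w: 14·125·L^(-3/4) = 14.
So L^(-3/4) = 0.008, which gives L = 625.

L* = 625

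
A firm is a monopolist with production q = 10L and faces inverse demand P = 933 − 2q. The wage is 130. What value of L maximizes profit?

L* = 23

Marginal revenue from the inverse demand is MR = 933 − 4q.
The marginal product is MP_L = 10.
A monopolist hires until marginal revenue product equals the wage: MR·MP_L = w.
(933 − 40L)·10 = 130, so L = 23.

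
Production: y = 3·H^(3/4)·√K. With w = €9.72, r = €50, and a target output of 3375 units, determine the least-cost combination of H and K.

Cost minimization requires the marginal rate of technical substitution to equal the input-price ratio: MP_H/MP_K = w/r.
Here MP_H/MP_K = (3/4)·(K/H)/(1/2) = 1.5·(K/H). Setting this equal to 9.72/50 = 0.1944 gives K = 0.1296H.
Substituting into y = 3375: 3·H^(3/4)·(0.1296H)^(1/2) = 3375.
Solving, H = 625 and K = 81.

H* = 625, K* = 81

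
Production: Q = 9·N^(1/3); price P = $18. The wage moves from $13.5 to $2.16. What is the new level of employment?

From P·MP_N = w with MP_N = 3·N^(-2/3), the labor demand is N(w) = (54/w)^(3/2).
At w = 13.5: N = 8. At w = 2.16: N = 125.

N* = 125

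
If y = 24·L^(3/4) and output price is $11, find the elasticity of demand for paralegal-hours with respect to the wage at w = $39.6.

MP_L = (3/4)·24·L^(-1/4), so P·MP_L = w gives 198·L^(-1/4) = w.
Solving, L(w) = (198/w)^(4). This is a constant-elasticity form: L ∝ w^(−4), so ε = −4.

ε = -4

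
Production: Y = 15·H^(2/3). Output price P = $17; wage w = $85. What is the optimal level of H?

MP_H = (2/3)·15·H^(-1/3) = 10·H^(-1/3).
Profit maximization for a price taker requires P·MP_H = w: 17·10·H^(-1/3) = 85.
So H^(-1/3) = 0.5, which gives H = 8.

H* = 8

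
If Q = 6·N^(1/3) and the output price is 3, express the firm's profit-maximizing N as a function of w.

N(w) = (6/w)^(3/2)

MP_N = (1/3)·6·N^(-2/3) = 2·N^(-2/3).
Setting P·MP_N = w: 6·N^(-2/3) = w.
Solving for N: N^(-2/3) = w/6, so N = (6/w)^(3/2).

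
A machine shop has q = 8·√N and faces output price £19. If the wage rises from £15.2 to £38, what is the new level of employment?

N* = 4

From P·MP_N = w with MP_N = 4·N^(-1/2), the labor demand is N(w) = (76/w)^(2).
At w = 15.2: N = 25. At w = 38: N = 4.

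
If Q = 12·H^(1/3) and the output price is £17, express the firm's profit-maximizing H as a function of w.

H(w) = (68/w)^(3/2)

MP_H = (1/3)·12·H^(-2/3) = 4·H^(-2/3).
Setting P·MP_H = w: 68·H^(-2/3) = w.
Solving for H: H^(-2/3) = w/68, so H = (68/w)^(3/2).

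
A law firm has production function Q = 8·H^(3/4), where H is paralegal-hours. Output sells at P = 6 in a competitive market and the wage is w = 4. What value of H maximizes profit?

H* = 6561

MP_H = (3/4)·8·H^(-1/4) = 6·H^(-1/4).
Profit maximization for a price taker requires P·MP_H = w: 6·6·H^(-1/4) = 4.
So H^(-1/4) = 1/9, which gives H = 6561.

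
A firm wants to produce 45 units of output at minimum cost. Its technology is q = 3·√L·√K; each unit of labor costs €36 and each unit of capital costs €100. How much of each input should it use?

L* = 25, K* = 9

Cost minimization requires the marginal rate of technical substitution to equal the input-price ratio: MP_L/MP_K = w/r.
Here MP_L/MP_K = (1/2)·(K/L)/(1/2) = (K/L). Setting this equal to 36/100 = 0.36 gives K = 0.36L.
Substituting into q = 45: 3·L^(1/2)·(0.36L)^(1/2) = 45.
Solving, L = 25 and K = 9.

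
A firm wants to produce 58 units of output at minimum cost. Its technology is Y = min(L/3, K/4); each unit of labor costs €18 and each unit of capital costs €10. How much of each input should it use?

L* = 174, K* = 232

With a fixed-proportions technology, the cost-minimizing bundle uses no slack in either input: L/3 = K/4 = Y.
So L = 3·58 = 174 and K = 4·58 = 232.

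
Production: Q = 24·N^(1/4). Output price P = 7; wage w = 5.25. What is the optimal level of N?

N* = 16

MP_N = (1/4)·24·N^(-3/4) = 6·N^(-3/4).
Profit maximization for a price taker requires P·MP_N = w: 7·6·N^(-3/4) = 5.25.
So N^(-3/4) = 0.125, which gives N = 16.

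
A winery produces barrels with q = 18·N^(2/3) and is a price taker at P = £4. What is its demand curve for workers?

MP_N = (2/3)·18·N^(-1/3) = 12·N^(-1/3).
Setting P·MP_N = w: 48·N^(-1/3) = w.
Solving for N: N^(-1/3) = w/48, so N = (48/w)^(3).

N(w) = 110592/w³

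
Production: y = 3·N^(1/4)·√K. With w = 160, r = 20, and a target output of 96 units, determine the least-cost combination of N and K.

Cost minimization requires the marginal rate of technical substitution to equal the input-price ratio: MP_N/MP_K = w/r.
Here MP_N/MP_K = (1/4)·(K/N)/(1/2) = 0.5·(K/N). Setting this equal to 160/20 = 8 gives K = 16N.
Substituting into y = 96: 3·N^(1/4)·(16N)^(1/2) = 96.
Solving, N = 16 and K = 256.

N* = 16, K* = 256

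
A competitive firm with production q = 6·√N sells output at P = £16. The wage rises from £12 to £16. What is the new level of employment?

N* = 9

From P·MP_N = w with MP_N = 3·N^(-1/2), the labor demand is N(w) = (48/w)^(2).
At w = 12: N = 16. At w = 16: N = 9.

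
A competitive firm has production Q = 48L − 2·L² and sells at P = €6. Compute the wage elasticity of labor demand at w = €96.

From P·MP_L = w with MP_L = 48 − 4L, labor demand is L(w) = (48 − w/6)/4.
dL/dw = −1/(24) = -1/24.
At w = 96, L = 8, so ε = (dL/dw)·(w/L) = (-1/24)·(96/8) = -0.5.

ε = -0.5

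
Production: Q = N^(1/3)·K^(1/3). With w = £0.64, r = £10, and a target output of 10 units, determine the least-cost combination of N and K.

Cost minimization requires the marginal rate of technical substitution to equal the input-price ratio: MP_N/MP_K = w/r.
Here MP_N/MP_K = (1/3)·(K/N)/(1/3) = (K/N). Setting this equal to 0.64/10 = 0.064 gives K = 0.064N.
Substituting into Q = 10: N^(1/3)·(0.064N)^(1/3) = 10.
Solving, N = 125 and K = 8.

N* = 125, K* = 8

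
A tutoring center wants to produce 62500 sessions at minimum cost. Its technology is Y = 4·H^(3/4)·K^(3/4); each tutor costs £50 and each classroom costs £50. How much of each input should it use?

Cost minimization requires the marginal rate of technical substitution to equal the input-price ratio: MP_H/MP_K = w/r.
Here MP_H/MP_K = (3/4)·(K/H)/(3/4) = (K/H). Setting this equal to 50/50 = 1 gives K = H.
Substituting into Y = 62500: 4·H^(3/4)·(H)^(3/4) = 62500.
Solving, H = 625 and K = 625.

H* = 625, K* = 625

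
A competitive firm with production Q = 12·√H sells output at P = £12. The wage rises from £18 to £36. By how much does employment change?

ΔH = -12

From P·MP_H = w with MP_H = 6·H^(-1/2), the labor demand is H(w) = (72/w)^(2).
At w = 18: H = 16. At w = 36: H = 4.
ΔH = 4 − 16 = -12.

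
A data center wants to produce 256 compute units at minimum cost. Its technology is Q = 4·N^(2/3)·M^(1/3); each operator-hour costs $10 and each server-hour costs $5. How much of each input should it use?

N* = 64, M* = 64

Cost minimization requires the marginal rate of technical substitution to equal the input-price ratio: MP_N/MP_M = w/r.
Here MP_N/MP_M = (2/3)·(M/N)/(1/3) = 2·(M/N). Setting this equal to 10/5 = 2 gives M = N.
Substituting into Q = 256: 4·N^(2/3)·(N)^(1/3) = 256.
Solving, N = 64 and M = 64.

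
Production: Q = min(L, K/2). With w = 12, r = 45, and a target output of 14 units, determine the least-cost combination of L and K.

With a fixed-proportions technology, the cost-minimizing bundle uses no slack in either input: L = K/2 = Q.
So L = 14 and K = 2·14 = 28.

L* = 14, K* = 28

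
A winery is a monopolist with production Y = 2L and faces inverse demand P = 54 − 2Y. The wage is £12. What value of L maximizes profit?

L* = 6

Marginal revenue from the inverse demand is MR = 54 − 4Y.
The marginal product is MP_L = 2.
A monopolist hires until marginal revenue product equals the wage: MR·MP_L = w.
(54 − 8L)·2 = 12, so L = 6.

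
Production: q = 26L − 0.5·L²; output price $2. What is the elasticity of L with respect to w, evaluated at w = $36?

ε = -2.25

From P·MP_L = w with MP_L = 26 − L, labor demand is L(w) = 26 − w/2.
dL/dw = −1/(2) = -0.5.
At w = 36, L = 8, so ε = (dL/dw)·(w/L) = (-0.5)·(36/8) = -2.25.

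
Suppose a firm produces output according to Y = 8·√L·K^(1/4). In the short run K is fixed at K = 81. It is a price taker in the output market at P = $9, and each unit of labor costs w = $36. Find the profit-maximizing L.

L* = 9

With K = 81, MP_L = (1/2)·8·L^(-1/2)·81^(1/4) = 12·L^(-1/2).
Profit maximization for a price taker requires P·MP_L = w: 9·12·L^(-1/2) = 36.
So L^(-1/2) = 1/3, which gives L = 9.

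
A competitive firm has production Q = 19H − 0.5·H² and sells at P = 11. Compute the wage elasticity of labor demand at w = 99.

ε = -0.9

From P·MP_H = w with MP_H = 19 − H, labor demand is H(w) = 19 − w/11.
dH/dw = −1/(11) = -1/11.
At w = 99, H = 10, so ε = (dH/dw)·(w/H) = (-1/11)·(99/10) = -0.9.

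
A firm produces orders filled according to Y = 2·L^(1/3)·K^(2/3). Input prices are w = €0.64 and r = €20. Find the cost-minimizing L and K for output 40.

Cost minimization requires the marginal rate of technical substitution to equal the input-price ratio: MP_L/MP_K = w/r.
Here MP_L/MP_K = (1/3)·(K/L)/(2/3) = 0.5·(K/L). Setting this equal to 0.64/20 = 0.032 gives K = 0.064L.
Substituting into Y = 40: 2·L^(1/3)·(0.064L)^(2/3) = 40.
Solving, L = 125 and K = 8.

L* = 125, K* = 8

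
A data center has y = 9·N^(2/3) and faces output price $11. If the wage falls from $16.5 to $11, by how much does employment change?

From P·MP_N = w with MP_N = 6·N^(-1/3), the labor demand is N(w) = (66/w)^(3).
At w = 16.5: N = 64. At w = 11: N = 216.
ΔN = 216 − 64 = 152.

ΔN = 152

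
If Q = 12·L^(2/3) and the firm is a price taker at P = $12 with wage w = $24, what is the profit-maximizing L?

L* = 64

MP_L = (2/3)·12·L^(-1/3) = 8·L^(-1/3).
Profit maximization for a price taker requires P·MP_L = w: 12·8·L^(-1/3) = 24.
So L^(-1/3) = 0.25, which gives L = 64.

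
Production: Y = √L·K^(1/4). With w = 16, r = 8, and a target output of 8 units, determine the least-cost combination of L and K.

Cost minimization requires the marginal rate of technical substitution to equal the input-price ratio: MP_L/MP_K = w/r.
Here MP_L/MP_K = (1/2)·(K/L)/(1/4) = 2·(K/L). Setting this equal to 16/8 = 2 gives K = L.
Substituting into Y = 8: L^(1/2)·(L)^(1/4) = 8.
Solving, L = 16 and K = 16.

L* = 16, K* = 16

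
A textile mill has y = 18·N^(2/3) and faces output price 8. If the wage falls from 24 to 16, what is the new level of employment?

N* = 216

From P·MP_N = w with MP_N = 12·N^(-1/3), the labor demand is N(w) = (96/w)^(3).
At w = 24: N = 64. At w = 16: N = 216.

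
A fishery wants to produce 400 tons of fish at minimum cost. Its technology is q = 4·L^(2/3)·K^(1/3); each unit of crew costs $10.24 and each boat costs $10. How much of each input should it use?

L* = 125, K* = 64

Cost minimization requires the marginal rate of technical substitution to equal the input-price ratio: MP_L/MP_K = w/r.
Here MP_L/MP_K = (2/3)·(K/L)/(1/3) = 2·(K/L). Setting this equal to 10.24/10 = 1.024 gives K = 0.512L.
Substituting into q = 400: 4·L^(2/3)·(0.512L)^(1/3) = 400.
Solving, L = 125 and K = 64.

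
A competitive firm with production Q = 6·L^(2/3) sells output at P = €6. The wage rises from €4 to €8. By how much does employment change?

From P·MP_L = w with MP_L = 4·L^(-1/3), the labor demand is L(w) = (24/w)^(3).
At w = 4: L = 216. At w = 8: L = 27.
ΔL = 27 − 216 = -189.

ΔL = -189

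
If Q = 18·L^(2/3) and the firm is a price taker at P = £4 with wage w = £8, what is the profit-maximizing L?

L* = 216

MP_L = (2/3)·18·L^(-1/3) = 12·L^(-1/3).
Profit maximization for a price taker requires P·MP_L = w: 4·12·L^(-1/3) = 8.
So L^(-1/3) = 1/6, which gives L = 216.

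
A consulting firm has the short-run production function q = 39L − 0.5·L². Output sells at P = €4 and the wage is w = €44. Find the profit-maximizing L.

L* = 28

The marginal product of L is MP_L = 39 − L.
A price-taking firm hires until the value of the marginal product equals the wage: P·MP_L = w, so 4·(39 − L) = 44.
Then 39 − L = 11, giving L = 28.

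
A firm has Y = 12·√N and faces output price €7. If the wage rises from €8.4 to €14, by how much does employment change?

ΔN = -16

From P·MP_N = w with MP_N = 6·N^(-1/2), the labor demand is N(w) = (42/w)^(2).
At w = 8.4: N = 25. At w = 14: N = 9.
ΔN = 9 − 25 = -16.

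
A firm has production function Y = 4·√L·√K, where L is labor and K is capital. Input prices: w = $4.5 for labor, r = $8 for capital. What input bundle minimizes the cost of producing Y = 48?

Cost minimization requires the marginal rate of technical substitution to equal the input-price ratio: MP_L/MP_K = w/r.
Here MP_L/MP_K = (1/2)·(K/L)/(1/2) = (K/L). Setting this equal to 4.5/8 = 0.5625 gives K = 0.5625L.
Substituting into Y = 48: 4·L^(1/2)·(0.5625L)^(1/2) = 48.
Solving, L = 16 and K = 9.

L* = 16, K* = 9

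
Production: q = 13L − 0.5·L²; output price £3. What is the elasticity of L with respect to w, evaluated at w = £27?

From P·MP_L = w with MP_L = 13 − L, labor demand is L(w) = 13 − w/3.
dL/dw = −1/(3) = -1/3.
At w = 27, L = 4, so ε = (dL/dw)·(w/L) = (-1/3)·(27/4) = -2.25.

ε = -2.25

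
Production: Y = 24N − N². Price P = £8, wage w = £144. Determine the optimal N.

The marginal product of N is MP_N = 24 − 2N.
A price-taking firm hires until the value of the marginal product equals the wage: P·MP_N = w, so 8·(24 − 2N) = 144.
Then 24 − 2N = 18, giving N = 3.

N* = 3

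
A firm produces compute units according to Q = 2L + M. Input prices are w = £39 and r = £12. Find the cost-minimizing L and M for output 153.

The inputs are perfect substitutes, so the firm uses whichever has the lower cost per unit of output.
Cost per unit of output via L is 19.5; via M it is 12. M is cheaper.
Producing Q = 153 with M alone: L = 0, M = 153.

L* = 0, M* = 153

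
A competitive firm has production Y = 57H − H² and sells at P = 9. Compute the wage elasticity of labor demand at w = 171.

From P·MP_H = w with MP_H = 57 − 2H, labor demand is H(w) = (57 − w/9)/2.
dH/dw = −1/(18) = -1/18.
At w = 171, H = 19, so ε = (dH/dw)·(w/H) = (-1/18)·(171/19) = -0.5.

ε = -0.5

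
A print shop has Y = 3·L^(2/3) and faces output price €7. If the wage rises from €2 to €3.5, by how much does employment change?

ΔL = -279

From P·MP_L = w with MP_L = 2·L^(-1/3), the labor demand is L(w) = (14/w)^(3).
At w = 2: L = 343. At w = 3.5: L = 64.
ΔL = 64 − 343 = -279.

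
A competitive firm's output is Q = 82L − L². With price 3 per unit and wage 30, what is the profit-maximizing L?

The marginal product of L is MP_L = 82 − 2L.
A price-taking firm hires until the value of the marginal product equals the wage: P·MP_L = w, so 3·(82 − 2L) = 30.
Then 82 − 2L = 10, giving L = 36.

L* = 36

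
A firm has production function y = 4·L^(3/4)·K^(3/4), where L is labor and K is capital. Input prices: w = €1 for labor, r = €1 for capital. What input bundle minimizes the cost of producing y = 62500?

L* = 625, K* = 625

Cost minimization requires the marginal rate of technical substitution to equal the input-price ratio: MP_L/MP_K = w/r.
Here MP_L/MP_K = (3/4)·(K/L)/(3/4) = (K/L). Setting this equal to 1/1 = 1 gives K = L.
Substituting into y = 62500: 4·L^(3/4)·(L)^(3/4) = 62500.
Solving, L = 625 and K = 625.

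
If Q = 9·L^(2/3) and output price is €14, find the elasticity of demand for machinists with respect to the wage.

MP_L = (2/3)·9·L^(-1/3), so P·MP_L = w gives 84·L^(-1/3) = w.
Solving, L(w) = (84/w)^(3). This is a constant-elasticity form: L ∝ w^(−3), so ε = −3.

ε = -3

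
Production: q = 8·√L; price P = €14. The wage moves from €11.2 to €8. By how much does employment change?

From P·MP_L = w with MP_L = 4·L^(-1/2), the labor demand is L(w) = (56/w)^(2).
At w = 11.2: L = 25. At w = 8: L = 49.
ΔL = 49 − 25 = 24.

ΔL = 24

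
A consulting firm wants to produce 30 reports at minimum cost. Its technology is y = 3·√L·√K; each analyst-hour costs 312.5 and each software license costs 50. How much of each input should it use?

L* = 4, K* = 25

Cost minimization requires the marginal rate of technical substitution to equal the input-price ratio: MP_L/MP_K = w/r.
Here MP_L/MP_K = (1/2)·(K/L)/(1/2) = (K/L). Setting this equal to 312.5/50 = 6.25 gives K = 6.25L.
Substituting into y = 30: 3·L^(1/2)·(6.25L)^(1/2) = 30.
Solving, L = 4 and K = 25.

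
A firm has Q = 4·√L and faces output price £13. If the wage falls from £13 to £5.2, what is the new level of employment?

L* = 25

From P·MP_L = w with MP_L = 2·L^(-1/2), the labor demand is L(w) = (26/w)^(2).
At w = 13: L = 4. At w = 5.2: L = 25.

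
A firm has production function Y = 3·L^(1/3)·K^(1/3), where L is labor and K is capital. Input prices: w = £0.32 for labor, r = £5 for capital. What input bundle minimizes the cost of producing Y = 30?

Cost minimization requires the marginal rate of technical substitution to equal the input-price ratio: MP_L/MP_K = w/r.
Here MP_L/MP_K = (1/3)·(K/L)/(1/3) = (K/L). Setting this equal to 0.32/5 = 0.064 gives K = 0.064L.
Substituting into Y = 30: 3·L^(1/3)·(0.064L)^(1/3) = 30.
Solving, L = 125 and K = 8.

L* = 125, K* = 8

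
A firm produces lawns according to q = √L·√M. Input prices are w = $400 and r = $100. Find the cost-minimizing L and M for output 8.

Cost minimization requires the marginal rate of technical substitution to equal the input-price ratio: MP_L/MP_M = w/r.
Here MP_L/MP_M = (1/2)·(M/L)/(1/2) = (M/L). Setting this equal to 400/100 = 4 gives M = 4L.
Substituting into q = 8: L^(1/2)·(4L)^(1/2) = 8.
Solving, L = 4 and M = 16.

L* = 4, M* = 16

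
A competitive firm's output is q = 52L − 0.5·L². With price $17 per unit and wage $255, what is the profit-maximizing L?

L* = 37

The marginal product of L is MP_L = 52 − L.
A price-taking firm hires until the value of the marginal product equals the wage: P·MP_L = w, so 17·(52 − L) = 255.
Then 52 − L = 15, giving L = 37.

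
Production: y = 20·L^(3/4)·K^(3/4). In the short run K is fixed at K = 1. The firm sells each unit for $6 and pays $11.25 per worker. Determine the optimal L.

With K = 1, MP_L = (3/4)·20·L^(-1/4)·1^(3/4) = 15·L^(-1/4).
Profit maximization for a price taker requires P·MP_L = w: 6·15·L^(-1/4) = 11.25.
So L^(-1/4) = 0.125, which gives L = 4096.

L* = 4096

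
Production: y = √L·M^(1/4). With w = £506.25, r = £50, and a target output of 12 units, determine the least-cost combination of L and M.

L* = 16, M* = 81

Cost minimization requires the marginal rate of technical substitution to equal the input-price ratio: MP_L/MP_M = w/r.
Here MP_L/MP_M = (1/2)·(M/L)/(1/4) = 2·(M/L). Setting this equal to 506.25/50 = 10.125 gives M = 5.0625L.
Substituting into y = 12: L^(1/2)·(5.0625L)^(1/4) = 12.
Solving, L = 16 and M = 81.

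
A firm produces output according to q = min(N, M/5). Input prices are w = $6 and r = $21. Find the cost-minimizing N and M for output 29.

N* = 29, M* = 145

With a fixed-proportions technology, the cost-minimizing bundle uses no slack in either input: N = M/5 = q.
So N = 29 and M = 5·29 = 145.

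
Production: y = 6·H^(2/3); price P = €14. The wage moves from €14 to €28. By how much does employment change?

ΔH = -56

From P·MP_H = w with MP_H = 4·H^(-1/3), the labor demand is H(w) = (56/w)^(3).
At w = 14: H = 64. At w = 28: H = 8.
ΔH = 8 − 64 = -56.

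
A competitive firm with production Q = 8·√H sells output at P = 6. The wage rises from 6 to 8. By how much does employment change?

ΔH = -7

From P·MP_H = w with MP_H = 4·H^(-1/2), the labor demand is H(w) = (24/w)^(2).
At w = 6: H = 16. At w = 8: H = 9.
ΔH = 9 − 16 = -7.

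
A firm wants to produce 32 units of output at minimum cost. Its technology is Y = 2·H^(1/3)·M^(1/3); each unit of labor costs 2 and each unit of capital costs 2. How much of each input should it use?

H* = 64, M* = 64

Cost minimization requires the marginal rate of technical substitution to equal the input-price ratio: MP_H/MP_M = w/r.
Here MP_H/MP_M = (1/3)·(M/H)/(1/3) = (M/H). Setting this equal to 2/2 = 1 gives M = H.
Substituting into Y = 32: 2·H^(1/3)·(H)^(1/3) = 32.
Solving, H = 64 and M = 64.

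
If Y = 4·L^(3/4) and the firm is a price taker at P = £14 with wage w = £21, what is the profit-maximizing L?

L* = 16

MP_L = (3/4)·4·L^(-1/4) = 3·L^(-1/4).
Profit maximization for a price taker requires P·MP_L = w: 14·3·L^(-1/4) = 21.
So L^(-1/4) = 0.5, which gives L = 16.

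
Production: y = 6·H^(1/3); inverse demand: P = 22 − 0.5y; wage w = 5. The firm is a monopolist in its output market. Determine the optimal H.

H* = 8

Marginal revenue from the inverse demand is MR = 22 − y.
The marginal product is MP_H = 2·H^(-2/3).
A monopolist hires until marginal revenue product equals the wage: MR·MP_H = w.
At H, y = 6·H^(1/3). Substituting and solving: (22 − 6·H^(1/3))·2·H^(-2/3) = 5 gives H = 8.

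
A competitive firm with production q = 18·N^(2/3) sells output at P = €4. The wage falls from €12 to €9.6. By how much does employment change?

From P·MP_N = w with MP_N = 12·N^(-1/3), the labor demand is N(w) = (48/w)^(3).
At w = 12: N = 64. At w = 9.6: N = 125.
ΔN = 125 − 64 = 61.

ΔN = 61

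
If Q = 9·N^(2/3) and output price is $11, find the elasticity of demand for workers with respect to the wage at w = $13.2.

MP_N = (2/3)·9·N^(-1/3), so P·MP_N = w gives 66·N^(-1/3) = w.
Solving, N(w) = (66/w)^(3). This is a constant-elasticity form: N ∝ w^(−3), so ε = −3.

ε = -3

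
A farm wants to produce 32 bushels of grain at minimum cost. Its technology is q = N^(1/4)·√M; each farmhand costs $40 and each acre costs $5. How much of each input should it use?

N* = 16, M* = 256

Cost minimization requires the marginal rate of technical substitution to equal the input-price ratio: MP_N/MP_M = w/r.
Here MP_N/MP_M = (1/4)·(M/N)/(1/2) = 0.5·(M/N). Setting this equal to 40/5 = 8 gives M = 16N.
Substituting into q = 32: N^(1/4)·(16N)^(1/2) = 32.
Solving, N = 16 and M = 256.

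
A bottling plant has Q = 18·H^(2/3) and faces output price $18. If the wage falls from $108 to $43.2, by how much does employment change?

From P·MP_H = w with MP_H = 12·H^(-1/3), the labor demand is H(w) = (216/w)^(3).
At w = 108: H = 8. At w = 43.2: H = 125.
ΔH = 125 − 8 = 117.

ΔH = 117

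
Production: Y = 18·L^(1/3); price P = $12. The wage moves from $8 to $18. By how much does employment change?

From P·MP_L = w with MP_L = 6·L^(-2/3), the labor demand is L(w) = (72/w)^(3/2).
At w = 8: L = 27. At w = 18: L = 8.
ΔL = 8 − 27 = -19.

ΔL = -19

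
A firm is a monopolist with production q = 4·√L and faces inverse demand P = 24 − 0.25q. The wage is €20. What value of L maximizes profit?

L* = 4

Marginal revenue from the inverse demand is MR = 24 − 0.5q.
The marginal product is MP_L = 2·L^(-1/2).
A monopolist hires until marginal revenue product equals the wage: MR·MP_L = w.
At L, q = 4·√L. Substituting and solving: (24 − 2·√L)·2·L^(-1/2) = 20 gives L = 4.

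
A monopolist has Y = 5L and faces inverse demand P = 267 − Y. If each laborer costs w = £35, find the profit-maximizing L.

Marginal revenue from the inverse demand is MR = 267 − 2Y.
The marginal product is MP_L = 5.
A monopolist hires until marginal revenue product equals the wage: MR·MP_L = w.
(267 − 10L)·5 = 35, so L = 26.

L* = 26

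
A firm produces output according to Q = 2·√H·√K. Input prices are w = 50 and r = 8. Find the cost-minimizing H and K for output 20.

Cost minimization requires the marginal rate of technical substitution to equal the input-price ratio: MP_H/MP_K = w/r.
Here MP_H/MP_K = (1/2)·(K/H)/(1/2) = (K/H). Setting this equal to 50/8 = 6.25 gives K = 6.25H.
Substituting into Q = 20: 2·H^(1/2)·(6.25H)^(1/2) = 20.
Solving, H = 4 and K = 25.

H* = 4, K* = 25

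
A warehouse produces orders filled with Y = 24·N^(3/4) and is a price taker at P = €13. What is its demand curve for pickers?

N(w) = (234/w)^(4)

MP_N = (3/4)·24·N^(-1/4) = 18·N^(-1/4).
Setting P·MP_N = w: 234·N^(-1/4) = w.
Solving for N: N^(-1/4) = w/234, so N = (234/w)^(4).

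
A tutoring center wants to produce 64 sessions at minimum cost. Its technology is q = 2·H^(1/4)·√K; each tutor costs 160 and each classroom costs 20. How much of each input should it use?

H* = 16, K* = 256

Cost minimization requires the marginal rate of technical substitution to equal the input-price ratio: MP_H/MP_K = w/r.
Here MP_H/MP_K = (1/4)·(K/H)/(1/2) = 0.5·(K/H). Setting this equal to 160/20 = 8 gives K = 16H.
Substituting into q = 64: 2·H^(1/4)·(16H)^(1/2) = 64.
Solving, H = 16 and K = 256.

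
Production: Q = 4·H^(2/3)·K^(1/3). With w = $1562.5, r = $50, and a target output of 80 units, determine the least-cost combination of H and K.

H* = 8, K* = 125

Cost minimization requires the marginal rate of technical substitution to equal the input-price ratio: MP_H/MP_K = w/r.
Here MP_H/MP_K = (2/3)·(K/H)/(1/3) = 2·(K/H). Setting this equal to 1562.5/50 = 31.25 gives K = 15.625H.
Substituting into Q = 80: 4·H^(2/3)·(15.625H)^(1/3) = 80.
Solving, H = 8 and K = 125.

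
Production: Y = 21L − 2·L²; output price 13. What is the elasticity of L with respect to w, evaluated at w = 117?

From P·MP_L = w with MP_L = 21 − 4L, labor demand is L(w) = (21 − w/13)/4.
dL/dw = −1/(52) = -1/52.
At w = 117, L = 3, so ε = (dL/dw)·(w/L) = (-1/52)·(117/3) = -0.75.

ε = -0.75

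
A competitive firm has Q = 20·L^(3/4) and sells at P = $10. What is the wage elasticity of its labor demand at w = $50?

ε = -4

MP_L = (3/4)·20·L^(-1/4), so P·MP_L = w gives 150·L^(-1/4) = w.
Solving, L(w) = (150/w)^(4). This is a constant-elasticity form: L ∝ w^(−4), so ε = −4.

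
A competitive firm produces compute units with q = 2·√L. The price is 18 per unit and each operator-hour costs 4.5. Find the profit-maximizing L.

MP_L = (1/2)·2·L^(-1/2) = L^(-1/2).
Profit maximization for a price taker requires P·MP_L = w: 18·L^(-1/2) = 4.5.
So L^(-1/2) = 0.25, which gives L = 16.

L* = 16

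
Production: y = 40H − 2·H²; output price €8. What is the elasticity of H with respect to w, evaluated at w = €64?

From P·MP_H = w with MP_H = 40 − 4H, labor demand is H(w) = (40 − w/8)/4.
dH/dw = −1/(32) = -0.03125.
At w = 64, H = 8, so ε = (dH/dw)·(w/H) = (-0.03125)·(64/8) = -0.25.

ε = -0.25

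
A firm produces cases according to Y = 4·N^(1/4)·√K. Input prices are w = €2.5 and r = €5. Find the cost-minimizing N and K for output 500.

Cost minimization requires the marginal rate of technical substitution to equal the input-price ratio: MP_N/MP_K = w/r.
Here MP_N/MP_K = (1/4)·(K/N)/(1/2) = 0.5·(K/N). Setting this equal to 2.5/5 = 0.5 gives K = N.
Substituting into Y = 500: 4·N^(1/4)·(N)^(1/2) = 500.
Solving, N = 625 and K = 625.

N* = 625, K* = 625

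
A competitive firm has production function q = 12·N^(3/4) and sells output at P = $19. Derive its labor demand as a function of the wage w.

MP_N = (3/4)·12·N^(-1/4) = 9·N^(-1/4).
Setting P·MP_N = w: 171·N^(-1/4) = w.
Solving for N: N^(-1/4) = w/171, so N = (171/w)^(4).

N(w) = (171/w)^(4)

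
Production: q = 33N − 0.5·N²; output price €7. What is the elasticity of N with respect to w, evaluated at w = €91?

From P·MP_N = w with MP_N = 33 − N, labor demand is N(w) = 33 − w/7.
dN/dw = −1/(7) = -1/7.
At w = 91, N = 20, so ε = (dN/dw)·(w/N) = (-1/7)·(91/20) = -0.65.

ε = -0.65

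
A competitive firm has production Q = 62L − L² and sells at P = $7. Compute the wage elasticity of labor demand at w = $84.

From P·MP_L = w with MP_L = 62 − 2L, labor demand is L(w) = (62 − w/7)/2.
dL/dw = −1/(14) = -1/14.
At w = 84, L = 25, so ε = (dL/dw)·(w/L) = (-1/14)·(84/25) = -0.24.

ε = -0.24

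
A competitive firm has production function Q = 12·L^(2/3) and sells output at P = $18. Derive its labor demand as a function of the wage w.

MP_L = (2/3)·12·L^(-1/3) = 8·L^(-1/3).
Setting P·MP_L = w: 144·L^(-1/3) = w.
Solving for L: L^(-1/3) = w/144, so L = (144/w)^(3).

L(w) = 2985984/w³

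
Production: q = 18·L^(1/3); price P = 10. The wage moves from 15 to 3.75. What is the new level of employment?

From P·MP_L = w with MP_L = 6·L^(-2/3), the labor demand is L(w) = (60/w)^(3/2).
At w = 15: L = 8. At w = 3.75: L = 64.

L* = 64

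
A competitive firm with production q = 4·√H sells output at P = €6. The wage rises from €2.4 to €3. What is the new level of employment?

H* = 16

From P·MP_H = w with MP_H = 2·H^(-1/2), the labor demand is H(w) = (12/w)^(2).
At w = 2.4: H = 25. At w = 3: H = 16.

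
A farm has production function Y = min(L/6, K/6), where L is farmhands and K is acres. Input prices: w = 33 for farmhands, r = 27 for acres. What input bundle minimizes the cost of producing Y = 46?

With a fixed-proportions technology, the cost-minimizing bundle uses no slack in either input: L/6 = K/6 = Y.
So L = 6·46 = 276 and K = 6·46 = 276.

L* = 276, K* = 276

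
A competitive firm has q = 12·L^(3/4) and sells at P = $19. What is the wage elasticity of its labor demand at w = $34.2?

ε = -4

MP_L = (3/4)·12·L^(-1/4), so P·MP_L = w gives 171·L^(-1/4) = w.
Solving, L(w) = (171/w)^(4). This is a constant-elasticity form: L ∝ w^(−4), so ε = −4.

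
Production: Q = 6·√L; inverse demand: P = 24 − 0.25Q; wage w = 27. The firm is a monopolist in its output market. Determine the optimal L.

Marginal revenue from the inverse demand is MR = 24 − 0.5Q.
The marginal product is MP_L = 3·L^(-1/2).
A monopolist hires until marginal revenue product equals the wage: MR·MP_L = w.
At L, Q = 6·√L. Substituting and solving: (24 − 3·√L)·3·L^(-1/2) = 27 gives L = 4.

L* = 4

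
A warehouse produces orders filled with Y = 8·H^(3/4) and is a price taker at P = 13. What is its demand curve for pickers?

H(w) = (78/w)^(4)

MP_H = (3/4)·8·H^(-1/4) = 6·H^(-1/4).
Setting P·MP_H = w: 78·H^(-1/4) = w.
Solving for H: H^(-1/4) = w/78, so H = (78/w)^(4).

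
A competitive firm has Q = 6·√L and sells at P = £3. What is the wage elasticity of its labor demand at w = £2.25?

MP_L = (1/2)·6·L^(-1/2), so P·MP_L = w gives 9·L^(-1/2) = w.
Solving, L(w) = (9/w)^(2). This is a constant-elasticity form: L ∝ w^(−2), so ε = −2.

ε = -2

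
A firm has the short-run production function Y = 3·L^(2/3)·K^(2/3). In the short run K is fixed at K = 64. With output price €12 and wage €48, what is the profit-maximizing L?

With K = 64, MP_L = (2/3)·3·L^(-1/3)·64^(2/3) = 32·L^(-1/3).
Profit maximization for a price taker requires P·MP_L = w: 12·32·L^(-1/3) = 48.
So L^(-1/3) = 0.125, which gives L = 512.

L* = 512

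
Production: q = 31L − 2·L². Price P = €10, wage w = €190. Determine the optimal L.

The marginal product of L is MP_L = 31 − 4L.
A price-taking firm hires until the value of the marginal product equals the wage: P·MP_L = w, so 10·(31 − 4L) = 190.
Then 31 − 4L = 19, giving L = 3.

L* = 3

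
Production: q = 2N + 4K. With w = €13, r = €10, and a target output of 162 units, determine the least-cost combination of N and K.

The inputs are perfect substitutes, so the firm uses whichever has the lower cost per unit of output.
Cost per unit of output via N is w/2 = 6.5; via K it is r/4 = 2.5. K is cheaper.
Producing q = 162 with K alone: N = 0, K = 40.5.

N* = 0, K* = 40.5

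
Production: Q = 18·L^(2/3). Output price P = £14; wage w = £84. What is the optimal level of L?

MP_L = (2/3)·18·L^(-1/3) = 12·L^(-1/3).
Profit maximization for a price taker requires P·MP_L = w: 14·12·L^(-1/3) = 84.
So L^(-1/3) = 0.5, which gives L = 8.

L* = 8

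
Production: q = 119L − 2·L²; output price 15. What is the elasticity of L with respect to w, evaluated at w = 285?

From P·MP_L = w with MP_L = 119 − 4L, labor demand is L(w) = (119 − w/15)/4.
dL/dw = −1/(60) = -1/60.
At w = 285, L = 25, so ε = (dL/dw)·(w/L) = (-1/60)·(285/25) = -0.19.

ε = -0.19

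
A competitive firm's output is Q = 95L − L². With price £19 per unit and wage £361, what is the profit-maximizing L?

L* = 38

The marginal product of L is MP_L = 95 − 2L.
A price-taking firm hires until the value of the marginal product equals the wage: P·MP_L = w, so 19·(95 − 2L) = 361.
Then 95 − 2L = 19, giving L = 38.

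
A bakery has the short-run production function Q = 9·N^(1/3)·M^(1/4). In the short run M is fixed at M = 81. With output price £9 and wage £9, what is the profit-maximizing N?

N* = 27

With M = 81, MP_N = (1/3)·9·N^(-2/3)·81^(1/4) = 9·N^(-2/3).
Profit maximization for a price taker requires P·MP_N = w: 9·9·N^(-2/3) = 9.
So N^(-2/3) = 1/9, which gives N = 27.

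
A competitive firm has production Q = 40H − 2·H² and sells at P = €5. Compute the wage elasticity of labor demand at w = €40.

From P·MP_H = w with MP_H = 40 − 4H, labor demand is H(w) = (40 − w/5)/4.
dH/dw = −1/(20) = -0.05.
At w = 40, H = 8, so ε = (dH/dw)·(w/H) = (-0.05)·(40/8) = -0.25.

ε = -0.25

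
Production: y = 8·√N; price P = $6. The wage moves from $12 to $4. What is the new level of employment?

From P·MP_N = w with MP_N = 4·N^(-1/2), the labor demand is N(w) = (24/w)^(2).
At w = 12: N = 4. At w = 4: N = 36.

N* = 36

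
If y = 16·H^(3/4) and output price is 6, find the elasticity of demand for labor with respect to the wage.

ε = -4

MP_H = (3/4)·16·H^(-1/4), so P·MP_H = w gives 72·H^(-1/4) = w.
Solving, H(w) = (72/w)^(4). This is a constant-elasticity form: H ∝ w^(−4), so ε = −4.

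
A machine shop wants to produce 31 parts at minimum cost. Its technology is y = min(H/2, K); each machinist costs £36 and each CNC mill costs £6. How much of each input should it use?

With a fixed-proportions technology, the cost-minimizing bundle uses no slack in either input: H/2 = K = y.
So H = 2·31 = 62 and K = 31.

H* = 62, K* = 31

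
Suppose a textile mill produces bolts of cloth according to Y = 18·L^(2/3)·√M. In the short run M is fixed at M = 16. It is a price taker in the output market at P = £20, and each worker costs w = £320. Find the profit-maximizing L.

L* = 27

With M = 16, MP_L = (2/3)·18·L^(-1/3)·16^(1/2) = 48·L^(-1/3).
Profit maximization for a price taker requires P·MP_L = w: 20·48·L^(-1/3) = 320.
So L^(-1/3) = 1/3, which gives L = 27.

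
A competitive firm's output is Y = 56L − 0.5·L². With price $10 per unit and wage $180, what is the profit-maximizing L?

L* = 38

The marginal product of L is MP_L = 56 − L.
A price-taking firm hires until the value of the marginal product equals the wage: P·MP_L = w, so 10·(56 − L) = 180.
Then 56 − L = 18, giving L = 38.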